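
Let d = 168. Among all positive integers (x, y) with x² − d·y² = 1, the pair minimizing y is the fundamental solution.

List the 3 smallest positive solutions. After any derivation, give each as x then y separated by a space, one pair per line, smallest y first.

13 1
337 26
8749 675

d=168: √d = [12; 1,24] (ℓ=2, even), read p_1/q_1
i=0: a=12 ⇒ p=12, q=1
i=1: a=1 ⇒ p=13, q=1
fundamental: x₁=13, y₁=1  (since 169 − 168·1 = 1)
(13+1√168)^2 = 337 + 26√168
(13+1√168)^3 = 8749 + 675√168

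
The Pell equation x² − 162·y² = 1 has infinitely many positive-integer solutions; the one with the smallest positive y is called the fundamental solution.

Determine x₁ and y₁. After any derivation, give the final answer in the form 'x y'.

√162 → a₀=12, period (1,2,1,2,12,2,1,2,1,24); ℓ=10 even so k=9
step 0: (12, 1)  from 12·(1,0) + (0,1)
…
step 8: (14268, 1121)  from 2·(5333,419) + (3602,283)
step 9: (19601, 1540)  from 1·(14268,1121) + (5333,419)
(x₁, y₁) = (19601, 1540);  19601² − 162·1540² = 1 ✓

19601 1540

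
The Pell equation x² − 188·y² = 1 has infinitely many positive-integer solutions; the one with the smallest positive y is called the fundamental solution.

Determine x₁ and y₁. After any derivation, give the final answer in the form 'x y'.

√188 → a₀=13, period (1,2,2,6,2,2,1,26); ℓ=8 even so k=7
i=0: a=13 ⇒ p=13, q=1
i=1: a=1 ⇒ p=14, q=1
i=2: a=2 ⇒ p=41, q=3
i=3: a=2 ⇒ p=96, q=7
…
i=5: a=2 ⇒ p=1330, q=97
i=6: a=2 ⇒ p=3277, q=239
i=7: a=1 ⇒ p=4607, q=336
fundamental: x₁=4607, y₁=336  (since 21224449 − 188·112896 = 1)

4607 336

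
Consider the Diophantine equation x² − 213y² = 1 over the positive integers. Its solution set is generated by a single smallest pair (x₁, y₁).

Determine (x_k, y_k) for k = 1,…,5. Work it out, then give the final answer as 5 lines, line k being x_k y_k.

√213 = [14; 1,1,2,6,1,8,1,6,2,1,1,28, …], period ℓ=12 (even) → k=11
i=0: a=14 ⇒ p=14, q=1
i=1: a=1 ⇒ p=15, q=1
i=2: a=1 ⇒ p=29, q=2
…
i=4: a=6 ⇒ p=467, q=32
…
i=10: a=1 ⇒ p=115574, q=7919
i=11: a=1 ⇒ p=194399, q=13320
fundamental: x₁=194399, y₁=13320  (since 37790971201 − 213·177422400 = 1)
n=2: (194399,13320)∘(194399,13320) = (194399·194399+213·13320·13320, 194399·13320+13320·194399) = (75581942401,5178789360)
n=3: (75581942401,5178789360)∘(194399,13320) = (194399·75581942401+213·13320·5178789360, 194399·5178789360+13320·75581942401) = (29386108041429599,2013502945575960)
n=4: (29386108041429599,2013502945575960)∘(194399,13320) = (194399·29386108041429599+213·13320·2013502945575960, 194399·2013502945575960+13320·29386108041429599) = (11425260034216163289601,782845918228863306720)
n=5: (11425260034216163289601,782845918228863306720)∘(194399,13320) = (194399·11425260034216163289601+213·13320·782845918228863306720, 194399·782845918228863306720+13320·11425260034216163289601) = (4442118250753789746628859999,304368927313532092980546600)

194399 13320
75581942401 5178789360
29386108041429599 2013502945575960
11425260034216163289601 782845918228863306720
4442118250753789746628859999 304368927313532092980546600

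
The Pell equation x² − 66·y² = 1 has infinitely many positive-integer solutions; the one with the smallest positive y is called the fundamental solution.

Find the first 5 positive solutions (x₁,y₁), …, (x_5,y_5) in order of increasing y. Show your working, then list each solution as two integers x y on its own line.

[8; 8,16] for √66; ℓ=2 ⇒ convergent index 1
a_0=8:  p_0=8·1+0=8,  q_0=8·0+1=1
a_1=8:  p_1=8·8+1=65,  q_1=8·1+0=8
(x₁, y₁) = (65, 8);  65² − 66·8² = 1 ✓
k=2:  x_2 = 65·65+66·8·8 = 8449,  y_2 = 65·8+8·65 = 1040
k=3:  x_3 = 65·8449+66·8·1040 = 1098305,  y_3 = 65·1040+8·8449 = 135192
k=4:  x_4 = 65·1098305+66·8·135192 = 142771201,  y_4 = 65·135192+8·1098305 = 17573920
k=5:  x_5 = 65·142771201+66·8·17573920 = 18559157825,  y_5 = 65·17573920+8·142771201 = 2284474408

65 8
8449 1040
1098305 135192
142771201 17573920
18559157825 2284474408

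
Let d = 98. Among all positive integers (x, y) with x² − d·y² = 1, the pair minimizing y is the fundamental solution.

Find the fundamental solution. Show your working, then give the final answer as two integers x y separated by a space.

99 10

√98 = [9; 1,8,1,18, …], period ℓ=4 (even) → k=3
a_0=9:  p_0=9·1+0=9,  q_0=9·0+1=1
a_1=1:  p_1=1·9+1=10,  q_1=1·1+0=1
a_2=8:  p_2=8·10+9=89,  q_2=8·1+1=9
a_3=1:  p_3=1·89+10=99,  q_3=1·9+1=10
fundamental: x₁=99, y₁=10  (since 9801 − 98·100 = 1)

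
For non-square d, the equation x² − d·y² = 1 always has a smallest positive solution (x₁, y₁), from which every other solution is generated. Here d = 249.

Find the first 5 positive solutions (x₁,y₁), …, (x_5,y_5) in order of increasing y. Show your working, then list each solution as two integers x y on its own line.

8553815 542076
146335502108449 9273635639880
2503453625935556812055 158649927281879742324
42828158354663763449114371201 2714124255465295062538692240
732688286712993936041346554632551575 46432233536525587120811525646048876

√249 → a₀=15, period (1,3,1,1,5,…,3,1,30); ℓ=16 even so k=15
a_0=15:  p_0=15·1+0=15,  q_0=15·0+1=1
a_1=1:  p_1=1·15+1=16,  q_1=1·1+0=1
a_2=3:  p_2=3·16+15=63,  q_2=3·1+1=4
…
a_5=5:  p_5=5·142+79=789,  q_5=5·9+5=50
a_6=1:  p_6=1·789+142=931,  q_6=1·50+9=59
a_7=3:  p_7=3·931+789=3582,  q_7=3·59+50=227
…
a_9=3:  p_9=3·36751+3582=113835,  q_9=3·2329+227=7214
…
a_11=5:  p_11=5·150586+113835=866765,  q_11=5·9543+7214=54929
…
a_14=3:  p_14=3·1884116+1017351=6669699,  q_14=3·119401+64472=422675
a_15=1:  p_15=1·6669699+1884116=8553815,  q_15=1·422675+119401=542076
(x₁, y₁) = (8553815, 542076);  8553815² − 249·542076² = 1 ✓
k=2:  x_2 = 8553815·8553815+249·542076·542076 = 146335502108449,  y_2 = 8553815·542076+542076·8553815 = 9273635639880
k=3:  x_3 = 8553815·146335502108449+249·542076·9273635639880 = 2503453625935556812055,  y_3 = 8553815·9273635639880+542076·146335502108449 = 158649927281879742324
k=4:  x_4 = 8553815·2503453625935556812055+249·542076·158649927281879742324 = 42828158354663763449114371201,  y_4 = 8553815·158649927281879742324+542076·2503453625935556812055 = 2714124255465295062538692240
k=5:  x_5 = 8553815·42828158354663763449114371201+249·542076·2714124255465295062538692240 = 732688286712993936041346554632551575,  y_5 = 8553815·2714124255465295062538692240+542076·42828158354663763449114371201 = 46432233536525587120811525646048876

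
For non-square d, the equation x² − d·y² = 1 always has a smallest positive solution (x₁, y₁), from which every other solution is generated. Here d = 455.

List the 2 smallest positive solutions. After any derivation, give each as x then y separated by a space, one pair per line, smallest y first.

d=455: √d = [21; 3,42] (ℓ=2, even), read p_1/q_1
k=0  a_k=21  p_k/q_k = 21/1
k=1  a_k=3  p_k/q_k = 64/3
→ (64, 3).  Check: 64²=4096, 455·3²=4095, difference 1.
(x_2, y_2) = (64·64 + 455·3·3, 64·3 + 3·64) = (8191, 384)

64 3
8191 384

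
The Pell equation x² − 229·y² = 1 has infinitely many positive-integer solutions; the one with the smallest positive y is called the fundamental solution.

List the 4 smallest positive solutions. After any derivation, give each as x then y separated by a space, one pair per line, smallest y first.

5848201 386460
68402909872801 4520191516920
800067931842043513801 52869977098885735380
9357916158133073035999171201 618388505879356792878585840

√229 = [15; 7,1,1,7,30, …], period ℓ=5 (odd) → k=9
i=0: a=15 ⇒ p=15, q=1
i=1: a=7 ⇒ p=106, q=7
…
i=3: a=1 ⇒ p=227, q=15
i=4: a=7 ⇒ p=1710, q=113
…
i=7: a=1 ⇒ p=413926, q=27353
i=8: a=1 ⇒ p=776325, q=51301
i=9: a=7 ⇒ p=5848201, q=386460
→ (5848201, 386460).  Check: 5848201²=34201454936401, 229·386460²=34201454936400, difference 1.
k=2:  x_2 = 5848201·5848201+229·386460·386460 = 68402909872801,  y_2 = 5848201·386460+386460·5848201 = 4520191516920
k=3:  x_3 = 5848201·68402909872801+229·386460·4520191516920 = 800067931842043513801,  y_3 = 5848201·4520191516920+386460·68402909872801 = 52869977098885735380
k=4:  x_4 = 5848201·800067931842043513801+229·386460·52869977098885735380 = 9357916158133073035999171201,  y_4 = 5848201·52869977098885735380+386460·800067931842043513801 = 618388505879356792878585840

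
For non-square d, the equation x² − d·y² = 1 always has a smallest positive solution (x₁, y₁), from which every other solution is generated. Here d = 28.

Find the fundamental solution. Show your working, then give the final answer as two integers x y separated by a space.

[5; 3,2,3,10] for √28; ℓ=4 ⇒ convergent index 3
step 0: (5, 1)  from 5·(1,0) + (0,1)
step 1: (16, 3)  from 3·(5,1) + (1,0)
step 2: (37, 7)  from 2·(16,3) + (5,1)
step 3: (127, 24)  from 3·(37,7) + (16,3)
fundamental: x₁=127, y₁=24  (since 16129 − 28·576 = 1)

127 24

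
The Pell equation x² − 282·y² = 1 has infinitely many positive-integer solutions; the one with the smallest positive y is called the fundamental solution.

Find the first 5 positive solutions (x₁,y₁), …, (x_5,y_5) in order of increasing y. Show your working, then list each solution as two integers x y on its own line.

2351 140
11054401 658280
51977791151 3095232420
244399562937601 14553782180560
1149166692954808751 68431880717760700

√282 = [16; 1,3,1,4,1,3,1,32, …], period ℓ=8 (even) → k=7
k=0  a_k=16  p_k/q_k = 16/1
k=1  a_k=1  p_k/q_k = 17/1
k=2  a_k=3  p_k/q_k = 67/4
…
k=4  a_k=4  p_k/q_k = 403/24
k=5  a_k=1  p_k/q_k = 487/29
k=6  a_k=3  p_k/q_k = 1864/111
k=7  a_k=1  p_k/q_k = 2351/140
(x₁, y₁) = (2351, 140);  2351² − 282·140² = 1 ✓
n=2: (2351,140)∘(2351,140) = (2351·2351+282·140·140, 2351·140+140·2351) = (11054401,658280)
n=3: (11054401,658280)∘(2351,140) = (2351·11054401+282·140·658280, 2351·658280+140·11054401) = (51977791151,3095232420)
n=4: (51977791151,3095232420)∘(2351,140) = (2351·51977791151+282·140·3095232420, 2351·3095232420+140·51977791151) = (244399562937601,14553782180560)
n=5: (244399562937601,14553782180560)∘(2351,140) = (2351·244399562937601+282·140·14553782180560, 2351·14553782180560+140·244399562937601) = (1149166692954808751,68431880717760700)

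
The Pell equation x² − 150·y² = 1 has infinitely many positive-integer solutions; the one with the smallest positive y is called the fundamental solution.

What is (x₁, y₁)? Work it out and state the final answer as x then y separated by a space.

[12; 4,24] for √150; ℓ=2 ⇒ convergent index 1
i=0: a=12 ⇒ p=12, q=1
i=1: a=4 ⇒ p=49, q=4
(x₁, y₁) = (49, 4);  49² − 150·4² = 1 ✓

49 4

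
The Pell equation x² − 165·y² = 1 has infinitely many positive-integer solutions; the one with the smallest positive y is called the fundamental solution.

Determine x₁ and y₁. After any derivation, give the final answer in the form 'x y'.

1079 84

√165 → a₀=12, period (1,5,2,5,1,24); ℓ=6 even so k=5
i=0: a=12 ⇒ p=12, q=1
i=1: a=1 ⇒ p=13, q=1
…
i=3: a=2 ⇒ p=167, q=13
i=4: a=5 ⇒ p=912, q=71
i=5: a=1 ⇒ p=1079, q=84
fundamental: x₁=1079, y₁=84  (since 1164241 − 165·7056 = 1)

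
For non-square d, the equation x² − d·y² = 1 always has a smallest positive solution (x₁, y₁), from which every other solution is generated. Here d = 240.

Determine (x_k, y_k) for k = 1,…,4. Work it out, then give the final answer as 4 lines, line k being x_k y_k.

31 2
1921 124
119071 7686
7380481 476408

d=240: √d = [15; 2,30] (ℓ=2, even), read p_1/q_1
a_0=15:  p_0=15·1+0=15,  q_0=15·0+1=1
a_1=2:  p_1=2·15+1=31,  q_1=2·1+0=2
→ (31, 2).  Check: 31²=961, 240·2²=960, difference 1.
(31+2√240)^2 = 1921 + 124√240
(31+2√240)^3 = 119071 + 7686√240
(31+2√240)^4 = 7380481 + 476408√240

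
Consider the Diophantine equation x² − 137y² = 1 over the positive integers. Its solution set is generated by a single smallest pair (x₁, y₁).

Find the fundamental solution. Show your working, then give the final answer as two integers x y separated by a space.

6083073 519712

√137 = [11; 1,2,2,1,1,2,2,1,22, …], period ℓ=9 (odd) → k=17
k=0  a_k=11  p_k/q_k = 11/1
…
k=3  a_k=2  p_k/q_k = 82/7
k=4  a_k=1  p_k/q_k = 117/10
k=5  a_k=1  p_k/q_k = 199/17
k=6  a_k=2  p_k/q_k = 515/44
…
k=8  a_k=1  p_k/q_k = 1744/149
k=9  a_k=22  p_k/q_k = 39597/3383
k=10  a_k=1  p_k/q_k = 41341/3532
…
k=14  a_k=1  p_k/q_k = 694077/59299
k=15  a_k=2  p_k/q_k = 1796332/153471
k=16  a_k=2  p_k/q_k = 4286741/366241
k=17  a_k=1  p_k/q_k = 6083073/519712
→ (6083073, 519712).  Check: 6083073²=37003777123329, 137·519712²=37003777123328, difference 1.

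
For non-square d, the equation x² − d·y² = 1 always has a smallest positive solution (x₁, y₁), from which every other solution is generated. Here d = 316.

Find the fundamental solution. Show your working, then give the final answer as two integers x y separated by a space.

√316 = [17; 1,3,2,8,2,3,1,34, …], period ℓ=8 (even) → k=7
i=0: a=17 ⇒ p=17, q=1
i=1: a=1 ⇒ p=18, q=1
i=2: a=3 ⇒ p=71, q=4
…
i=4: a=8 ⇒ p=1351, q=76
i=5: a=2 ⇒ p=2862, q=161
i=6: a=3 ⇒ p=9937, q=559
i=7: a=1 ⇒ p=12799, q=720
(x₁, y₁) = (12799, 720);  12799² − 316·720² = 1 ✓

12799 720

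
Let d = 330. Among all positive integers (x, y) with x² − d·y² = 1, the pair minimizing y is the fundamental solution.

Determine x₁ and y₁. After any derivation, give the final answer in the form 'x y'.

109 6

d=330: √d = [18; 6,36] (ℓ=2, even), read p_1/q_1
i=0: a=18 ⇒ p=18, q=1
i=1: a=6 ⇒ p=109, q=6
(x₁, y₁) = (109, 6);  109² − 330·6² = 1 ✓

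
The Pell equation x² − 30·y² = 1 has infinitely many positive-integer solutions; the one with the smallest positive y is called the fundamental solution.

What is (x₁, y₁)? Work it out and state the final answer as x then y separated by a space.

√30 → a₀=5, period (2,10); ℓ=2 even so k=1
i=0: a=5 ⇒ p=5, q=1
i=1: a=2 ⇒ p=11, q=2
(x₁, y₁) = (11, 2);  11² − 30·2² = 1 ✓

11 2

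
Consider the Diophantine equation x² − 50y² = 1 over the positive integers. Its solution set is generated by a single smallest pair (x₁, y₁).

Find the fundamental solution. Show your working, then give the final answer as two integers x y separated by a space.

99 14

[7; 14] for √50; ℓ=1 ⇒ convergent index 1
k=0  a_k=7  p_k/q_k = 7/1
k=1  a_k=14  p_k/q_k = 99/14
fundamental: x₁=99, y₁=14  (since 9801 − 50·196 = 1)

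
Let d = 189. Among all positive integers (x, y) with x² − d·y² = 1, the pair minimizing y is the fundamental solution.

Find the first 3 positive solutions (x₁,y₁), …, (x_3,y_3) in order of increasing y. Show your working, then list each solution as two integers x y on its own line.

55 4
6049 440
665335 48396

√189 → a₀=13, period (1,2,1,26); ℓ=4 even so k=3
step 0: (13, 1)  from 13·(1,0) + (0,1)
…
step 2: (41, 3)  from 2·(14,1) + (13,1)
step 3: (55, 4)  from 1·(41,3) + (14,1)
→ (55, 4).  Check: 55²=3025, 189·4²=3024, difference 1.
(x_2, y_2) = (55·55 + 189·4·4, 55·4 + 4·55) = (6049, 440)
(x_3, y_3) = (55·6049 + 189·4·440, 55·440 + 4·6049) = (665335, 48396)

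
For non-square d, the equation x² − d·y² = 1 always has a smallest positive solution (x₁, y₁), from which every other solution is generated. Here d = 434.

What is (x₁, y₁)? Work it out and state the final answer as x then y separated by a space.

√434 = [20; 1,4,1,40, …], period ℓ=4 (even) → k=3
a_0=20:  p_0=20·1+0=20,  q_0=20·0+1=1
a_1=1:  p_1=1·20+1=21,  q_1=1·1+0=1
a_2=4:  p_2=4·21+20=104,  q_2=4·1+1=5
a_3=1:  p_3=1·104+21=125,  q_3=1·5+1=6
(x₁, y₁) = (125, 6);  125² − 434·6² = 1 ✓

125 6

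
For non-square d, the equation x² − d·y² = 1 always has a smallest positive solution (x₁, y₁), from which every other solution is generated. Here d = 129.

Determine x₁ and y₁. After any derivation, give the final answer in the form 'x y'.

16855 1484

d=129: √d = [11; 2,1,3,1,6,1,3,1,2,22] (ℓ=10, even), read p_9/q_9
a_0=11:  p_0=11·1+0=11,  q_0=11·0+1=1
…
a_2=1:  p_2=1·23+11=34,  q_2=1·2+1=3
a_3=3:  p_3=3·34+23=125,  q_3=3·3+2=11
…
a_6=1:  p_6=1·1079+159=1238,  q_6=1·95+14=109
a_7=3:  p_7=3·1238+1079=4793,  q_7=3·109+95=422
a_8=1:  p_8=1·4793+1238=6031,  q_8=1·422+109=531
a_9=2:  p_9=2·6031+4793=16855,  q_9=2·531+422=1484
→ (16855, 1484).  Check: 16855²=284091025, 129·1484²=284091024, difference 1.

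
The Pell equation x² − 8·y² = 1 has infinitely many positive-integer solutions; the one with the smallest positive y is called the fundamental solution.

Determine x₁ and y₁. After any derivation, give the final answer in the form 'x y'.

√8 → a₀=2, period (1,4); ℓ=2 even so k=1
step 0: (2, 1)  from 2·(1,0) + (0,1)
step 1: (3, 1)  from 1·(2,1) + (1,0)
fundamental: x₁=3, y₁=1  (since 9 − 8·1 = 1)

3 1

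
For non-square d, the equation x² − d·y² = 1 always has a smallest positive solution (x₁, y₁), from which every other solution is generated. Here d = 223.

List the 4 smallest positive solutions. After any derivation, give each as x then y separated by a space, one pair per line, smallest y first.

[14; 1,13,1,28] for √223; ℓ=4 ⇒ convergent index 3
i=0: a=14 ⇒ p=14, q=1
i=1: a=1 ⇒ p=15, q=1
i=2: a=13 ⇒ p=209, q=14
i=3: a=1 ⇒ p=224, q=15
fundamental: x₁=224, y₁=15  (since 50176 − 223·225 = 1)
k=2:  x_2 = 224·224+223·15·15 = 100351,  y_2 = 224·15+15·224 = 6720
k=3:  x_3 = 224·100351+223·15·6720 = 44957024,  y_3 = 224·6720+15·100351 = 3010545
k=4:  x_4 = 224·44957024+223·15·3010545 = 20140646401,  y_4 = 224·3010545+15·44957024 = 1348717440

224 15
100351 6720
44957024 3010545
20140646401 1348717440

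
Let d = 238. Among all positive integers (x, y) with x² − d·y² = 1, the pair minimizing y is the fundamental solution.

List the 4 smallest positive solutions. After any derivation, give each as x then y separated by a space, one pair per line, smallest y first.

√238 → a₀=15, period (2,2,1,14,1,2,2,30); ℓ=8 even so k=7
i=0: a=15 ⇒ p=15, q=1
i=1: a=2 ⇒ p=31, q=2
i=2: a=2 ⇒ p=77, q=5
i=3: a=1 ⇒ p=108, q=7
i=4: a=14 ⇒ p=1589, q=103
i=5: a=1 ⇒ p=1697, q=110
i=6: a=2 ⇒ p=4983, q=323
i=7: a=2 ⇒ p=11663, q=756
(x₁, y₁) = (11663, 756);  11663² − 238·756² = 1 ✓
(11663+756√238)^2 = 272051137 + 17634456√238
(11663+756√238)^3 = 6345864809999 + 411341319900√238
(11663+756√238)^4 = 148023642285985537 + 9594947610352944√238

11663 756
272051137 17634456
6345864809999 411341319900
148023642285985537 9594947610352944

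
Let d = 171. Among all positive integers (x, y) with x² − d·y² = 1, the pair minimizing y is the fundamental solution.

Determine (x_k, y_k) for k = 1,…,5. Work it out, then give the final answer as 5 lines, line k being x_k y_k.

√171 = [13; 13,26, …], period ℓ=2 (even) → k=1
k=0  a_k=13  p_k/q_k = 13/1
k=1  a_k=13  p_k/q_k = 170/13
→ (170, 13).  Check: 170²=28900, 171·13²=28899, difference 1.
k=2:  x_2 = 170·170+171·13·13 = 57799,  y_2 = 170·13+13·170 = 4420
k=3:  x_3 = 170·57799+171·13·4420 = 19651490,  y_3 = 170·4420+13·57799 = 1502787
k=4:  x_4 = 170·19651490+171·13·1502787 = 6681448801,  y_4 = 170·1502787+13·19651490 = 510943160
k=5:  x_5 = 170·6681448801+171·13·510943160 = 2271672940850,  y_5 = 170·510943160+13·6681448801 = 173719171613

170 13
57799 4420
19651490 1502787
6681448801 510943160
2271672940850 173719171613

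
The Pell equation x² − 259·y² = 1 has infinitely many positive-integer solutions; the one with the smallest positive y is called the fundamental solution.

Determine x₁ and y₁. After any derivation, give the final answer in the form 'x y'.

847225 52644

√259 → a₀=16, period (10,1,2,3,4,3,2,1,10,32); ℓ=10 even so k=9
i=0: a=16 ⇒ p=16, q=1
i=1: a=10 ⇒ p=161, q=10
i=2: a=1 ⇒ p=177, q=11
…
i=5: a=4 ⇒ p=7403, q=460
i=6: a=3 ⇒ p=23931, q=1487
…
i=8: a=1 ⇒ p=79196, q=4921
i=9: a=10 ⇒ p=847225, q=52644
(x₁, y₁) = (847225, 52644);  847225² − 259·52644² = 1 ✓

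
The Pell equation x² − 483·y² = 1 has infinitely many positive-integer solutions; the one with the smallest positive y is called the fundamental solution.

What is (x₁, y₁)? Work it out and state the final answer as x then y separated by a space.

22 1

[21; 1,42] for √483; ℓ=2 ⇒ convergent index 1
a_0=21:  p_0=21·1+0=21,  q_0=21·0+1=1
a_1=1:  p_1=1·21+1=22,  q_1=1·1+0=1
(x₁, y₁) = (22, 1);  22² − 483·1² = 1 ✓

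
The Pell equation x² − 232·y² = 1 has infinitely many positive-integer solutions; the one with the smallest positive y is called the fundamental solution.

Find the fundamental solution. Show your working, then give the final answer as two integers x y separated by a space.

d=232: √d = [15; 4,3,7,3,4,30] (ℓ=6, even), read p_5/q_5
i=0: a=15 ⇒ p=15, q=1
i=1: a=4 ⇒ p=61, q=4
i=2: a=3 ⇒ p=198, q=13
…
i=4: a=3 ⇒ p=4539, q=298
i=5: a=4 ⇒ p=19603, q=1287
(x₁, y₁) = (19603, 1287);  19603² − 232·1287² = 1 ✓

19603 1287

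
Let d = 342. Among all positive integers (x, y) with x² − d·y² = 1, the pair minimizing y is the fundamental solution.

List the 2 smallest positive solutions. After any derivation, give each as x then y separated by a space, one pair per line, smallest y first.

37 2
2737 148

[18; 2,36] for √342; ℓ=2 ⇒ convergent index 1
step 0: (18, 1)  from 18·(1,0) + (0,1)
step 1: (37, 2)  from 2·(18,1) + (1,0)
(x₁, y₁) = (37, 2);  37² − 342·2² = 1 ✓
k=2:  x_2 = 37·37+342·2·2 = 2737,  y_2 = 37·2+2·37 = 148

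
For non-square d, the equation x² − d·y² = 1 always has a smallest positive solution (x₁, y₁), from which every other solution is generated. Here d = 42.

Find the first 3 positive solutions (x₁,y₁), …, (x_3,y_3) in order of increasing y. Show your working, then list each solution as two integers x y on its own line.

13 2
337 52
8749 1350

[6; 2,12] for √42; ℓ=2 ⇒ convergent index 1
i=0: a=6 ⇒ p=6, q=1
i=1: a=2 ⇒ p=13, q=2
(x₁, y₁) = (13, 2);  13² − 42·2² = 1 ✓
k=2:  x_2 = 13·13+42·2·2 = 337,  y_2 = 13·2+2·13 = 52
k=3:  x_3 = 13·337+42·2·52 = 8749,  y_3 = 13·52+2·337 = 1350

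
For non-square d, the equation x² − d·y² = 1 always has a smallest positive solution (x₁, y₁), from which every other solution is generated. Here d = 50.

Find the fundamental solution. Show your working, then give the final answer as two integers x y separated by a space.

√50 = [7; 14, …], period ℓ=1 (odd) → k=1
step 0: (7, 1)  from 7·(1,0) + (0,1)
step 1: (99, 14)  from 14·(7,1) + (1,0)
(x₁, y₁) = (99, 14);  99² − 50·14² = 1 ✓

99 14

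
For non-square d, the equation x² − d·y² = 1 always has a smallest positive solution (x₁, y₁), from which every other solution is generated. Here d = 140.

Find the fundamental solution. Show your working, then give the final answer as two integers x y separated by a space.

d=140: √d = [11; 1,4,1,22] (ℓ=4, even), read p_3/q_3
a_0=11:  p_0=11·1+0=11,  q_0=11·0+1=1
a_1=1:  p_1=1·11+1=12,  q_1=1·1+0=1
a_2=4:  p_2=4·12+11=59,  q_2=4·1+1=5
a_3=1:  p_3=1·59+12=71,  q_3=1·5+1=6
(x₁, y₁) = (71, 6);  71² − 140·6² = 1 ✓

71 6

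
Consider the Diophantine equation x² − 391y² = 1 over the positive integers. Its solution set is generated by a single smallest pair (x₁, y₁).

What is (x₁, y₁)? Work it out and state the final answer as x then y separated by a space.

7338680 371133

d=391: √d = [19; 1,3,2,2,1,…,3,1,38] (ℓ=16, even), read p_15/q_15
k=0  a_k=19  p_k/q_k = 19/1
…
k=3  a_k=2  p_k/q_k = 178/9
…
k=6  a_k=1  p_k/q_k = 1048/53
k=7  a_k=2  p_k/q_k = 2709/137
k=8  a_k=19  p_k/q_k = 52519/2656
k=9  a_k=2  p_k/q_k = 107747/5449
k=10  a_k=1  p_k/q_k = 160266/8105
…
k=12  a_k=2  p_k/q_k = 696292/35213
k=13  a_k=2  p_k/q_k = 1660597/83980
k=14  a_k=3  p_k/q_k = 5678083/287153
k=15  a_k=1  p_k/q_k = 7338680/371133
(x₁, y₁) = (7338680, 371133);  7338680² − 391·371133² = 1 ✓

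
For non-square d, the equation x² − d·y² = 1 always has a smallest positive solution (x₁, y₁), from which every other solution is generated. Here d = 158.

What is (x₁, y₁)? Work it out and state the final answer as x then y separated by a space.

d=158: √d = [12; 1,1,3,12,3,1,1,24] (ℓ=8, even), read p_7/q_7
i=0: a=12 ⇒ p=12, q=1
…
i=2: a=1 ⇒ p=25, q=2
…
i=5: a=3 ⇒ p=3331, q=265
i=6: a=1 ⇒ p=4412, q=351
i=7: a=1 ⇒ p=7743, q=616
→ (7743, 616).  Check: 7743²=59954049, 158·616²=59954048, difference 1.

7743 616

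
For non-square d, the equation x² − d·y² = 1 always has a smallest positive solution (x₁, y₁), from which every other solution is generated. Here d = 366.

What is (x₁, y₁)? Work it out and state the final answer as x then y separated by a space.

907925 47458

√366 → a₀=19, period (7,1,1,1,2,12,2,1,1,1,7,38); ℓ=12 even so k=11
a_0=19:  p_0=19·1+0=19,  q_0=19·0+1=1
…
a_2=1:  p_2=1·134+19=153,  q_2=1·7+1=8
a_3=1:  p_3=1·153+134=287,  q_3=1·8+7=15
…
a_6=12:  p_6=12·1167+440=14444,  q_6=12·61+23=755
…
a_10=1:  p_10=1·74554+44499=119053,  q_10=1·3897+2326=6223
a_11=7:  p_11=7·119053+74554=907925,  q_11=7·6223+3897=47458
→ (907925, 47458).  Check: 907925²=824327805625, 366·47458²=824327805624, difference 1.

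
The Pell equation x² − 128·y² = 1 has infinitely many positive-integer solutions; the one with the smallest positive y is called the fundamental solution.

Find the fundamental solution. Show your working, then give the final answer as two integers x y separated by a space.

d=128: √d = [11; 3,5,3,22] (ℓ=4, even), read p_3/q_3
k=0  a_k=11  p_k/q_k = 11/1
…
k=2  a_k=5  p_k/q_k = 181/16
k=3  a_k=3  p_k/q_k = 577/51
fundamental: x₁=577, y₁=51  (since 332929 − 128·2601 = 1)

577 51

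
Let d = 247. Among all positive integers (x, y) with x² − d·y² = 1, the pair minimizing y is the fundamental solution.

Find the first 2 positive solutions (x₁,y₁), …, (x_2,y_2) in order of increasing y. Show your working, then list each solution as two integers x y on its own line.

85292 5427
14549450527 925759368

[15; 1,2,1,1,9,1,9,1,1,2,1,30] for √247; ℓ=12 ⇒ convergent index 11
k=0  a_k=15  p_k/q_k = 15/1
k=1  a_k=1  p_k/q_k = 16/1
k=2  a_k=2  p_k/q_k = 47/3
…
k=4  a_k=1  p_k/q_k = 110/7
k=5  a_k=9  p_k/q_k = 1053/67
k=6  a_k=1  p_k/q_k = 1163/74
k=7  a_k=9  p_k/q_k = 11520/733
k=8  a_k=1  p_k/q_k = 12683/807
…
k=10  a_k=2  p_k/q_k = 61089/3887
k=11  a_k=1  p_k/q_k = 85292/5427
→ (85292, 5427).  Check: 85292²=7274725264, 247·5427²=7274725263, difference 1.
(x_2, y_2) = (85292·85292 + 247·5427·5427, 85292·5427 + 5427·85292) = (14549450527, 925759368)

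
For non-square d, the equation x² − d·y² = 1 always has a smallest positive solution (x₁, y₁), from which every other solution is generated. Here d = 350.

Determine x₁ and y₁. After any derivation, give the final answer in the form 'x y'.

[18; 1,2,2,2,1,36] for √350; ℓ=6 ⇒ convergent index 5
k=0  a_k=18  p_k/q_k = 18/1
k=1  a_k=1  p_k/q_k = 19/1
…
k=4  a_k=2  p_k/q_k = 318/17
k=5  a_k=1  p_k/q_k = 449/24
→ (449, 24).  Check: 449²=201601, 350·24²=201600, difference 1.

449 24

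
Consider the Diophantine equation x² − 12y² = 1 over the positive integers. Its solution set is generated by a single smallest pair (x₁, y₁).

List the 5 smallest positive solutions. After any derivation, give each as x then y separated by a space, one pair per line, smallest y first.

7 2
97 28
1351 390
18817 5432
262087 75658

√12 = [3; 2,6, …], period ℓ=2 (even) → k=1
a_0=3:  p_0=3·1+0=3,  q_0=3·0+1=1
a_1=2:  p_1=2·3+1=7,  q_1=2·1+0=2
→ (7, 2).  Check: 7²=49, 12·2²=48, difference 1.
(x_2, y_2) = (7·7 + 12·2·2, 7·2 + 2·7) = (97, 28)
(x_3, y_3) = (7·97 + 12·2·28, 7·28 + 2·97) = (1351, 390)
(x_4, y_4) = (7·1351 + 12·2·390, 7·390 + 2·1351) = (18817, 5432)
(x_5, y_5) = (7·18817 + 12·2·5432, 7·5432 + 2·18817) = (262087, 75658)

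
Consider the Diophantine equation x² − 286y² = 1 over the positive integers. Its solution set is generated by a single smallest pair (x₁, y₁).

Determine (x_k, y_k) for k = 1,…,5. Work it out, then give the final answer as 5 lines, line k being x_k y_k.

561835 33222
631317134449 37330564740
709392124465745995 41947235681362578
797122648497793485067201 47134850318039357456520
895702806436806213240996001675 52964017256829337557486465822

d=286: √d = [16; 1,10,3,3,2,3,3,10,1,32] (ℓ=10, even), read p_9/q_9
k=0  a_k=16  p_k/q_k = 16/1
…
k=2  a_k=10  p_k/q_k = 186/11
k=3  a_k=3  p_k/q_k = 575/34
k=4  a_k=3  p_k/q_k = 1911/113
…
k=7  a_k=3  p_k/q_k = 49703/2939
k=8  a_k=10  p_k/q_k = 512132/30283
k=9  a_k=1  p_k/q_k = 561835/33222
→ (561835, 33222).  Check: 561835²=315658567225, 286·33222²=315658567224, difference 1.
(x_2, y_2) = (561835·561835 + 286·33222·33222, 561835·33222 + 33222·561835) = (631317134449, 37330564740)
(x_3, y_3) = (561835·631317134449 + 286·33222·37330564740, 561835·37330564740 + 33222·631317134449) = (709392124465745995, 41947235681362578)
(x_4, y_4) = (561835·709392124465745995 + 286·33222·41947235681362578, 561835·41947235681362578 + 33222·709392124465745995) = (797122648497793485067201, 47134850318039357456520)
(x_5, y_5) = (561835·797122648497793485067201 + 286·33222·47134850318039357456520, 561835·47134850318039357456520 + 33222·797122648497793485067201) = (895702806436806213240996001675, 52964017256829337557486465822)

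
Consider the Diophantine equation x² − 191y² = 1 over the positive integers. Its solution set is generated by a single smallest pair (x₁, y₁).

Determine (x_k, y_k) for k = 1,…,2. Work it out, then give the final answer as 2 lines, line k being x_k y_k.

8994000 650783
161784071999999 11706284604000

d=191: √d = [13; 1,4,1,1,3,…,4,1,26] (ℓ=16, even), read p_15/q_15
k=0  a_k=13  p_k/q_k = 13/1
…
k=3  a_k=1  p_k/q_k = 83/6
…
k=6  a_k=2  p_k/q_k = 1230/89
k=7  a_k=2  p_k/q_k = 2999/217
…
k=9  a_k=2  p_k/q_k = 83433/6037
…
k=12  a_k=1  p_k/q_k = 911765/65973
…
k=14  a_k=4  p_k/q_k = 7377553/533821
k=15  a_k=1  p_k/q_k = 8994000/650783
fundamental: x₁=8994000, y₁=650783  (since 80892036000000 − 191·423518513089 = 1)
k=2:  x_2 = 8994000·8994000+191·650783·650783 = 161784071999999,  y_2 = 8994000·650783+650783·8994000 = 11706284604000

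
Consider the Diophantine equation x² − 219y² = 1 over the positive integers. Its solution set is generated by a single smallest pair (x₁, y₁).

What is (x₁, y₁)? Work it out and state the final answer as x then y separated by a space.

√219 → a₀=14, period (1,3,1,28); ℓ=4 even so k=3
a_0=14:  p_0=14·1+0=14,  q_0=14·0+1=1
a_1=1:  p_1=1·14+1=15,  q_1=1·1+0=1
a_2=3:  p_2=3·15+14=59,  q_2=3·1+1=4
a_3=1:  p_3=1·59+15=74,  q_3=1·4+1=5
fundamental: x₁=74, y₁=5  (since 5476 − 219·25 = 1)

74 5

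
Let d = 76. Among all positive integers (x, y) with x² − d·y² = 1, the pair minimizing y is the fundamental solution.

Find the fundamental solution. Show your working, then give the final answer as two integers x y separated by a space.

57799 6630

[8; 1,2,1,1,5,4,5,1,1,2,1,16] for √76; ℓ=12 ⇒ convergent index 11
a_0=8:  p_0=8·1+0=8,  q_0=8·0+1=1
a_1=1:  p_1=1·8+1=9,  q_1=1·1+0=1
…
a_3=1:  p_3=1·26+9=35,  q_3=1·3+1=4
a_4=1:  p_4=1·35+26=61,  q_4=1·4+3=7
…
a_10=2:  p_10=2·16311+8866=41488,  q_10=2·1871+1017=4759
a_11=1:  p_11=1·41488+16311=57799,  q_11=1·4759+1871=6630
→ (57799, 6630).  Check: 57799²=3340724401, 76·6630²=3340724400, difference 1.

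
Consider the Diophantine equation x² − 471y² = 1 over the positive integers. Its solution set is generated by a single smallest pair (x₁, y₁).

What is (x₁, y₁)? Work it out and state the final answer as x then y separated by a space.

[21; 1,2,2,1,3,…,2,1,42] for √471; ℓ=14 ⇒ convergent index 13
step 0: (21, 1)  from 21·(1,0) + (0,1)
step 1: (22, 1)  from 1·(21,1) + (1,0)
…
step 3: (152, 7)  from 2·(65,3) + (22,1)
…
step 6: (3429, 158)  from 4·(803,37) + (217,10)
step 7: (48809, 2249)  from 14·(3429,158) + (803,37)
…
step 11: (2331742, 107441)  from 2·(843469,38865) + (644804,29711)
step 12: (5506953, 253747)  from 2·(2331742,107441) + (843469,38865)
step 13: (7838695, 361188)  from 1·(5506953,253747) + (2331742,107441)
(x₁, y₁) = (7838695, 361188);  7838695² − 471·361188² = 1 ✓

7838695 361188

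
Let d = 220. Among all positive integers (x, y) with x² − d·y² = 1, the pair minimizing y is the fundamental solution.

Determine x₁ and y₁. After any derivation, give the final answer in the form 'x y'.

d=220: √d = [14; 1,4,1,28] (ℓ=4, even), read p_3/q_3
k=0  a_k=14  p_k/q_k = 14/1
k=1  a_k=1  p_k/q_k = 15/1
k=2  a_k=4  p_k/q_k = 74/5
k=3  a_k=1  p_k/q_k = 89/6
→ (89, 6).  Check: 89²=7921, 220·6²=7920, difference 1.

89 6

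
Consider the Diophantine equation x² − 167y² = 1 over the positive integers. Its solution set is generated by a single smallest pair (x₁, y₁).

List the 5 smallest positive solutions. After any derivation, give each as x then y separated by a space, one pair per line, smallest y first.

168 13
56447 4368
18966024 1467635
6372527617 493120992
2141150313288 165687185677

[12; 1,11,1,24] for √167; ℓ=4 ⇒ convergent index 3
step 0: (12, 1)  from 12·(1,0) + (0,1)
…
step 2: (155, 12)  from 11·(13,1) + (12,1)
step 3: (168, 13)  from 1·(155,12) + (13,1)
fundamental: x₁=168, y₁=13  (since 28224 − 167·169 = 1)
n=2: (168,13)∘(168,13) = (168·168+167·13·13, 168·13+13·168) = (56447,4368)
n=3: (56447,4368)∘(168,13) = (168·56447+167·13·4368, 168·4368+13·56447) = (18966024,1467635)
n=4: (18966024,1467635)∘(168,13) = (168·18966024+167·13·1467635, 168·1467635+13·18966024) = (6372527617,493120992)
n=5: (6372527617,493120992)∘(168,13) = (168·6372527617+167·13·493120992, 168·493120992+13·6372527617) = (2141150313288,165687185677)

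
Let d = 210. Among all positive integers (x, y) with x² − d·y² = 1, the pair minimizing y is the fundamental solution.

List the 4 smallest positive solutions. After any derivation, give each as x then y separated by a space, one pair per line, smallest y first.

29 2
1681 116
97469 6726
5651521 389992

[14; 2,28] for √210; ℓ=2 ⇒ convergent index 1
step 0: (14, 1)  from 14·(1,0) + (0,1)
step 1: (29, 2)  from 2·(14,1) + (1,0)
fundamental: x₁=29, y₁=2  (since 841 − 210·4 = 1)
k=2:  x_2 = 29·29+210·2·2 = 1681,  y_2 = 29·2+2·29 = 116
k=3:  x_3 = 29·1681+210·2·116 = 97469,  y_3 = 29·116+2·1681 = 6726
k=4:  x_4 = 29·97469+210·2·6726 = 5651521,  y_4 = 29·6726+2·97469 = 389992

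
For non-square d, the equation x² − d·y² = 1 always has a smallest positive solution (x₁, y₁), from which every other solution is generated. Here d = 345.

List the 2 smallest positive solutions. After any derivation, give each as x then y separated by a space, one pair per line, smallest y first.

6761 364
91422241 4922008

[18; 1,1,2,1,6,1,2,1,1,36] for √345; ℓ=10 ⇒ convergent index 9
k=0  a_k=18  p_k/q_k = 18/1
k=1  a_k=1  p_k/q_k = 19/1
k=2  a_k=1  p_k/q_k = 37/2
k=3  a_k=2  p_k/q_k = 93/5
k=4  a_k=1  p_k/q_k = 130/7
k=5  a_k=6  p_k/q_k = 873/47
k=6  a_k=1  p_k/q_k = 1003/54
k=7  a_k=2  p_k/q_k = 2879/155
k=8  a_k=1  p_k/q_k = 3882/209
k=9  a_k=1  p_k/q_k = 6761/364
fundamental: x₁=6761, y₁=364  (since 45711121 − 345·132496 = 1)
k=2:  x_2 = 6761·6761+345·364·364 = 91422241,  y_2 = 6761·364+364·6761 = 4922008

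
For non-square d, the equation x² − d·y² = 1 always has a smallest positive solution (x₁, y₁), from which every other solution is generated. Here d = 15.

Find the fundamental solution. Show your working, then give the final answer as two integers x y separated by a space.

d=15: √d = [3; 1,6] (ℓ=2, even), read p_1/q_1
k=0  a_k=3  p_k/q_k = 3/1
k=1  a_k=1  p_k/q_k = 4/1
(x₁, y₁) = (4, 1);  4² − 15·1² = 1 ✓

4 1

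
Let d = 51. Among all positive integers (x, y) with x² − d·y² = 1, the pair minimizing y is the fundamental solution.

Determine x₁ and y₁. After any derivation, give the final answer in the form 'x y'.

50 7

√51 = [7; 7,14, …], period ℓ=2 (even) → k=1
a_0=7:  p_0=7·1+0=7,  q_0=7·0+1=1
a_1=7:  p_1=7·7+1=50,  q_1=7·1+0=7
→ (50, 7).  Check: 50²=2500, 51·7²=2499, difference 1.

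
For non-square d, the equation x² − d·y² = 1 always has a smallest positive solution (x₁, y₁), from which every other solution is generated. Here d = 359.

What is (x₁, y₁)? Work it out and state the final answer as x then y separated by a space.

360 19

√359 = [18; 1,17,1,36, …], period ℓ=4 (even) → k=3
step 0: (18, 1)  from 18·(1,0) + (0,1)
step 1: (19, 1)  from 1·(18,1) + (1,0)
step 2: (341, 18)  from 17·(19,1) + (18,1)
step 3: (360, 19)  from 1·(341,18) + (19,1)
fundamental: x₁=360, y₁=19  (since 129600 − 359·361 = 1)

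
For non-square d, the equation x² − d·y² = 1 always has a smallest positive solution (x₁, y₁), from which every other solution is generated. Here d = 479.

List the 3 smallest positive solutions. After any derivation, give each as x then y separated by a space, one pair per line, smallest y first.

√479 → a₀=21, period (1,7,1,3,2,21,2,3,1,7,1,42); ℓ=12 even so k=11
step 0: (21, 1)  from 21·(1,0) + (0,1)
step 1: (22, 1)  from 1·(21,1) + (1,0)
step 2: (175, 8)  from 7·(22,1) + (21,1)
…
step 4: (766, 35)  from 3·(197,9) + (175,8)
step 5: (1729, 79)  from 2·(766,35) + (197,9)
…
step 7: (75879, 3467)  from 2·(37075,1694) + (1729,79)
step 8: (264712, 12095)  from 3·(75879,3467) + (37075,1694)
step 9: (340591, 15562)  from 1·(264712,12095) + (75879,3467)
step 10: (2648849, 121029)  from 7·(340591,15562) + (264712,12095)
step 11: (2989440, 136591)  from 1·(2648849,121029) + (340591,15562)
fundamental: x₁=2989440, y₁=136591  (since 8936751513600 − 479·18657101281 = 1)
k=2:  x_2 = 2989440·2989440+479·136591·136591 = 17873503027199,  y_2 = 2989440·136591+136591·2989440 = 816661198080
k=3:  x_3 = 2989440·17873503027199+479·136591·816661198080 = 106863529779256567680,  y_3 = 2989440·816661198080+136591·17873503027199 = 4882719303976413809

2989440 136591
17873503027199 816661198080
106863529779256567680 4882719303976413809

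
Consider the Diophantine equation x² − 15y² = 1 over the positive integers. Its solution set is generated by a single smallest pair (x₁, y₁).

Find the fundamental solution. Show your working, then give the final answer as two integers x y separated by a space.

4 1

d=15: √d = [3; 1,6] (ℓ=2, even), read p_1/q_1
k=0  a_k=3  p_k/q_k = 3/1
k=1  a_k=1  p_k/q_k = 4/1
fundamental: x₁=4, y₁=1  (since 16 − 15·1 = 1)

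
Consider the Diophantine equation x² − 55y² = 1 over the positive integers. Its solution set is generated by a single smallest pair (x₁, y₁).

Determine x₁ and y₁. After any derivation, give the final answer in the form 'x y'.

d=55: √d = [7; 2,2,2,14] (ℓ=4, even), read p_3/q_3
k=0  a_k=7  p_k/q_k = 7/1
…
k=2  a_k=2  p_k/q_k = 37/5
k=3  a_k=2  p_k/q_k = 89/12
→ (89, 12).  Check: 89²=7921, 55·12²=7920, difference 1.

89 12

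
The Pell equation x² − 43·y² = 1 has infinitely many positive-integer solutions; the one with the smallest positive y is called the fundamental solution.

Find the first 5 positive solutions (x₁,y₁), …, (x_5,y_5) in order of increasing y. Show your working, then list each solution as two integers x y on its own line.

d=43: √d = [6; 1,1,3,1,5,1,3,1,1,12] (ℓ=10, even), read p_9/q_9
i=0: a=6 ⇒ p=6, q=1
i=1: a=1 ⇒ p=7, q=1
…
i=4: a=1 ⇒ p=59, q=9
i=5: a=5 ⇒ p=341, q=52
i=6: a=1 ⇒ p=400, q=61
i=7: a=3 ⇒ p=1541, q=235
i=8: a=1 ⇒ p=1941, q=296
i=9: a=1 ⇒ p=3482, q=531
→ (3482, 531).  Check: 3482²=12124324, 43·531²=12124323, difference 1.
n=2: (3482,531)∘(3482,531) = (3482·3482+43·531·531, 3482·531+531·3482) = (24248647,3697884)
n=3: (24248647,3697884)∘(3482,531) = (3482·24248647+43·531·3697884, 3482·3697884+531·24248647) = (168867574226,25752063645)
n=4: (168867574226,25752063645)∘(3482,531) = (3482·168867574226+43·531·25752063645, 3482·25752063645+531·168867574226) = (1175993762661217,179337367525896)
n=5: (1175993762661217,179337367525896)∘(3482,531) = (3482·1175993762661217+43·531·179337367525896, 3482·179337367525896+531·1175993762661217) = (8189620394305140962,1248905401698276099)

3482 531
24248647 3697884
168867574226 25752063645
1175993762661217 179337367525896
8189620394305140962 1248905401698276099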